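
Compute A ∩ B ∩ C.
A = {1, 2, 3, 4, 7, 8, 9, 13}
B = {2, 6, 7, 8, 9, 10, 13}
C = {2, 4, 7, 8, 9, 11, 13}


Set A = {1, 2, 3, 4, 7, 8, 9, 13}
Set B = {2, 6, 7, 8, 9, 10, 13}
Set C = {2, 4, 7, 8, 9, 11, 13}
First, A ∩ B = {2, 7, 8, 9, 13}
Then, (A ∩ B) ∩ C = {2, 7, 8, 9, 13}

{2, 7, 8, 9, 13}


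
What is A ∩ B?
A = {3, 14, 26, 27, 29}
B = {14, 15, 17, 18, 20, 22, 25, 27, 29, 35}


Set A = {3, 14, 26, 27, 29}
Set B = {14, 15, 17, 18, 20, 22, 25, 27, 29, 35}
A ∩ B includes only elements in both sets.
Check each element of A against B:
3 ✗, 14 ✓, 26 ✗, 27 ✓, 29 ✓
A ∩ B = {14, 27, 29}

{14, 27, 29}


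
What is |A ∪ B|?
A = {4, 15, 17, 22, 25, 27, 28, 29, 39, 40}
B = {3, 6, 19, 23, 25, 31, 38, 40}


Set A = {4, 15, 17, 22, 25, 27, 28, 29, 39, 40}, |A| = 10
Set B = {3, 6, 19, 23, 25, 31, 38, 40}, |B| = 8
A ∩ B = {25, 40}, |A ∩ B| = 2
|A ∪ B| = |A| + |B| - |A ∩ B| = 10 + 8 - 2 = 16

16


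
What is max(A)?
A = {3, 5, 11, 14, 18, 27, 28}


Set A = {3, 5, 11, 14, 18, 27, 28}
Elements in ascending order: 3, 5, 11, 14, 18, 27, 28
The largest element is 28.

28


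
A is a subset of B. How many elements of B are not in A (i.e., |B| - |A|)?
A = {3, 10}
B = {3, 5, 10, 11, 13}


Set A = {3, 10}, |A| = 2
Set B = {3, 5, 10, 11, 13}, |B| = 5
Since A ⊆ B: B \ A = {5, 11, 13}
|B| - |A| = 5 - 2 = 3

3


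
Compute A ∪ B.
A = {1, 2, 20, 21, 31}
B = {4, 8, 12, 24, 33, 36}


Set A = {1, 2, 20, 21, 31}
Set B = {4, 8, 12, 24, 33, 36}
A ∪ B includes all elements in either set.
Elements from A: {1, 2, 20, 21, 31}
Elements from B not already included: {4, 8, 12, 24, 33, 36}
A ∪ B = {1, 2, 4, 8, 12, 20, 21, 24, 31, 33, 36}

{1, 2, 4, 8, 12, 20, 21, 24, 31, 33, 36}


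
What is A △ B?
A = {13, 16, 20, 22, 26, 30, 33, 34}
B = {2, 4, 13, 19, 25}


Set A = {13, 16, 20, 22, 26, 30, 33, 34}
Set B = {2, 4, 13, 19, 25}
A △ B = (A \ B) ∪ (B \ A)
Elements in A but not B: {16, 20, 22, 26, 30, 33, 34}
Elements in B but not A: {2, 4, 19, 25}
A △ B = {2, 4, 16, 19, 20, 22, 25, 26, 30, 33, 34}

{2, 4, 16, 19, 20, 22, 25, 26, 30, 33, 34}


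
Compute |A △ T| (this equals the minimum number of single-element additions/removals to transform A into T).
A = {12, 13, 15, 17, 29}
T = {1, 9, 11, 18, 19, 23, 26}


Set A = {12, 13, 15, 17, 29}
Set T = {1, 9, 11, 18, 19, 23, 26}
Elements to remove from A (in A, not in T): {12, 13, 15, 17, 29} → 5 removals
Elements to add to A (in T, not in A): {1, 9, 11, 18, 19, 23, 26} → 7 additions
Total edits = 5 + 7 = 12

12


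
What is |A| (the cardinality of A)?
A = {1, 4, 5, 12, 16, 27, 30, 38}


Set A = {1, 4, 5, 12, 16, 27, 30, 38}
Listing elements: 1, 4, 5, 12, 16, 27, 30, 38
Counting: 8 elements
|A| = 8

8


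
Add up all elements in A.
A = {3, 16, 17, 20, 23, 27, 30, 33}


Set A = {3, 16, 17, 20, 23, 27, 30, 33}
Sum = 3 + 16 + 17 + 20 + 23 + 27 + 30 + 33 = 169

169


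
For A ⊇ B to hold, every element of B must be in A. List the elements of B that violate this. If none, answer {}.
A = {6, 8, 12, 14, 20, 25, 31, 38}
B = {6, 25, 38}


Set A = {6, 8, 12, 14, 20, 25, 31, 38}
Set B = {6, 25, 38}
Check each element of B against A:
6 ∈ A, 25 ∈ A, 38 ∈ A
Elements of B not in A: {}

{}


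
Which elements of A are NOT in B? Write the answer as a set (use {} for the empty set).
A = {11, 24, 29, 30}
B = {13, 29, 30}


Set A = {11, 24, 29, 30}
Set B = {13, 29, 30}
Check each element of A against B:
11 ∉ B (include), 24 ∉ B (include), 29 ∈ B, 30 ∈ B
Elements of A not in B: {11, 24}

{11, 24}


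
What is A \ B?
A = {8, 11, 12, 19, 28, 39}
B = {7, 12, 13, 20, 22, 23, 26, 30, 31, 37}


Set A = {8, 11, 12, 19, 28, 39}
Set B = {7, 12, 13, 20, 22, 23, 26, 30, 31, 37}
A \ B includes elements in A that are not in B.
Check each element of A:
8 (not in B, keep), 11 (not in B, keep), 12 (in B, remove), 19 (not in B, keep), 28 (not in B, keep), 39 (not in B, keep)
A \ B = {8, 11, 19, 28, 39}

{8, 11, 19, 28, 39}


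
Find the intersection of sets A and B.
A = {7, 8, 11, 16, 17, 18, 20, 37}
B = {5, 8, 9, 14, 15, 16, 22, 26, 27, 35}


Set A = {7, 8, 11, 16, 17, 18, 20, 37}
Set B = {5, 8, 9, 14, 15, 16, 22, 26, 27, 35}
A ∩ B includes only elements in both sets.
Check each element of A against B:
7 ✗, 8 ✓, 11 ✗, 16 ✓, 17 ✗, 18 ✗, 20 ✗, 37 ✗
A ∩ B = {8, 16}

{8, 16}


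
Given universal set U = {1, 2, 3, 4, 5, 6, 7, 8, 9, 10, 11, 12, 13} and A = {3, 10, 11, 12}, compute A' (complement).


Universal set U = {1, 2, 3, 4, 5, 6, 7, 8, 9, 10, 11, 12, 13}
Set A = {3, 10, 11, 12}
A' = U \ A = elements in U but not in A
Checking each element of U:
1 (not in A, include), 2 (not in A, include), 3 (in A, exclude), 4 (not in A, include), 5 (not in A, include), 6 (not in A, include), 7 (not in A, include), 8 (not in A, include), 9 (not in A, include), 10 (in A, exclude), 11 (in A, exclude), 12 (in A, exclude), 13 (not in A, include)
A' = {1, 2, 4, 5, 6, 7, 8, 9, 13}

{1, 2, 4, 5, 6, 7, 8, 9, 13}


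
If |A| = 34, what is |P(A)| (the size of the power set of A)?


The set has 34 elements.
The power set contains all possible subsets.
|P(A)| = 2^|A| = 2^34 = 17179869184

17179869184


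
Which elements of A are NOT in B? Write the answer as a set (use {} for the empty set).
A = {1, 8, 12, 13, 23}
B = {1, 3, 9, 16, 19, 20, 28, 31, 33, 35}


Set A = {1, 8, 12, 13, 23}
Set B = {1, 3, 9, 16, 19, 20, 28, 31, 33, 35}
Check each element of A against B:
1 ∈ B, 8 ∉ B (include), 12 ∉ B (include), 13 ∉ B (include), 23 ∉ B (include)
Elements of A not in B: {8, 12, 13, 23}

{8, 12, 13, 23}


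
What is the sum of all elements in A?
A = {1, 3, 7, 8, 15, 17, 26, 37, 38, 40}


Set A = {1, 3, 7, 8, 15, 17, 26, 37, 38, 40}
Sum = 1 + 3 + 7 + 8 + 15 + 17 + 26 + 37 + 38 + 40 = 192

192


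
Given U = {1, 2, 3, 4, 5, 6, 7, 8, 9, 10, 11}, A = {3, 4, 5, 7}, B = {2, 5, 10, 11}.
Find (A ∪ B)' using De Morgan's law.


U = {1, 2, 3, 4, 5, 6, 7, 8, 9, 10, 11}
A = {3, 4, 5, 7}, B = {2, 5, 10, 11}
A ∪ B = {2, 3, 4, 5, 7, 10, 11}
(A ∪ B)' = U \ (A ∪ B) = {1, 6, 8, 9}
Verification via A' ∩ B': A' = {1, 2, 6, 8, 9, 10, 11}, B' = {1, 3, 4, 6, 7, 8, 9}
A' ∩ B' = {1, 6, 8, 9} ✓

{1, 6, 8, 9}


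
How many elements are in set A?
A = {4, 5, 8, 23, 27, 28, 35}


Set A = {4, 5, 8, 23, 27, 28, 35}
Listing elements: 4, 5, 8, 23, 27, 28, 35
Counting: 7 elements
|A| = 7

7


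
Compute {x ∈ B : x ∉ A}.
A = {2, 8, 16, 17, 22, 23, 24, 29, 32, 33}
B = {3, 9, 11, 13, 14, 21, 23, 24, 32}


Set A = {2, 8, 16, 17, 22, 23, 24, 29, 32, 33}
Set B = {3, 9, 11, 13, 14, 21, 23, 24, 32}
Check each element of B against A:
3 ∉ A (include), 9 ∉ A (include), 11 ∉ A (include), 13 ∉ A (include), 14 ∉ A (include), 21 ∉ A (include), 23 ∈ A, 24 ∈ A, 32 ∈ A
Elements of B not in A: {3, 9, 11, 13, 14, 21}

{3, 9, 11, 13, 14, 21}


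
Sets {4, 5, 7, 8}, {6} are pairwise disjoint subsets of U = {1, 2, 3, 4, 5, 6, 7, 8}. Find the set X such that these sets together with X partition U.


U = {1, 2, 3, 4, 5, 6, 7, 8}
Shown blocks: {4, 5, 7, 8}, {6}
A partition's blocks are pairwise disjoint and cover U, so the missing block = U \ (union of shown blocks).
Union of shown blocks: {4, 5, 6, 7, 8}
Missing block = U \ (union) = {1, 2, 3}

{1, 2, 3}


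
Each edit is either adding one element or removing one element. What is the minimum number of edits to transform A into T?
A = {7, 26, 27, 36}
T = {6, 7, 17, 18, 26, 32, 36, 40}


Set A = {7, 26, 27, 36}
Set T = {6, 7, 17, 18, 26, 32, 36, 40}
Elements to remove from A (in A, not in T): {27} → 1 removals
Elements to add to A (in T, not in A): {6, 17, 18, 32, 40} → 5 additions
Total edits = 1 + 5 = 6

6


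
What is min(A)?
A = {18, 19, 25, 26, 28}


Set A = {18, 19, 25, 26, 28}
Elements in ascending order: 18, 19, 25, 26, 28
The smallest element is 18.

18


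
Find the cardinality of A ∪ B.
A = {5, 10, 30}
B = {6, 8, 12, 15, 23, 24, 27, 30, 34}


Set A = {5, 10, 30}, |A| = 3
Set B = {6, 8, 12, 15, 23, 24, 27, 30, 34}, |B| = 9
A ∩ B = {30}, |A ∩ B| = 1
|A ∪ B| = |A| + |B| - |A ∩ B| = 3 + 9 - 1 = 11

11


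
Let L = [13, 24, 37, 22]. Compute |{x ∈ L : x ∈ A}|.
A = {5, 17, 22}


Set A = {5, 17, 22}
Candidates: [13, 24, 37, 22]
Check each candidate:
13 ∉ A, 24 ∉ A, 37 ∉ A, 22 ∈ A
Count of candidates in A: 1

1


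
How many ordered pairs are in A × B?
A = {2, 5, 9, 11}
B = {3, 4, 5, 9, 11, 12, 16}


Set A = {2, 5, 9, 11} has 4 elements.
Set B = {3, 4, 5, 9, 11, 12, 16} has 7 elements.
|A × B| = |A| × |B| = 4 × 7 = 28

28


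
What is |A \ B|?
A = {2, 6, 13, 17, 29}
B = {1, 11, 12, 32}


Set A = {2, 6, 13, 17, 29}
Set B = {1, 11, 12, 32}
A \ B = {2, 6, 13, 17, 29}
|A \ B| = 5

5


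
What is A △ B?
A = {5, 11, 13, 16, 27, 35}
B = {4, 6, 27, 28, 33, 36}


Set A = {5, 11, 13, 16, 27, 35}
Set B = {4, 6, 27, 28, 33, 36}
A △ B = (A \ B) ∪ (B \ A)
Elements in A but not B: {5, 11, 13, 16, 35}
Elements in B but not A: {4, 6, 28, 33, 36}
A △ B = {4, 5, 6, 11, 13, 16, 28, 33, 35, 36}

{4, 5, 6, 11, 13, 16, 28, 33, 35, 36}


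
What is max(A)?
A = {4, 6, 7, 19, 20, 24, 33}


Set A = {4, 6, 7, 19, 20, 24, 33}
Elements in ascending order: 4, 6, 7, 19, 20, 24, 33
The largest element is 33.

33


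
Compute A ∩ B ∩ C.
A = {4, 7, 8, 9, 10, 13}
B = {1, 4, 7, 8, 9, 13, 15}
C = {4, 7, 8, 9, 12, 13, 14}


Set A = {4, 7, 8, 9, 10, 13}
Set B = {1, 4, 7, 8, 9, 13, 15}
Set C = {4, 7, 8, 9, 12, 13, 14}
First, A ∩ B = {4, 7, 8, 9, 13}
Then, (A ∩ B) ∩ C = {4, 7, 8, 9, 13}

{4, 7, 8, 9, 13}


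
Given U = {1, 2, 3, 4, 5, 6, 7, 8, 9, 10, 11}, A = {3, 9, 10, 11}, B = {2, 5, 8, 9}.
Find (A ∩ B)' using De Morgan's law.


U = {1, 2, 3, 4, 5, 6, 7, 8, 9, 10, 11}
A = {3, 9, 10, 11}, B = {2, 5, 8, 9}
A ∩ B = {9}
(A ∩ B)' = U \ (A ∩ B) = {1, 2, 3, 4, 5, 6, 7, 8, 10, 11}
Verification via A' ∪ B': A' = {1, 2, 4, 5, 6, 7, 8}, B' = {1, 3, 4, 6, 7, 10, 11}
A' ∪ B' = {1, 2, 3, 4, 5, 6, 7, 8, 10, 11} ✓

{1, 2, 3, 4, 5, 6, 7, 8, 10, 11}


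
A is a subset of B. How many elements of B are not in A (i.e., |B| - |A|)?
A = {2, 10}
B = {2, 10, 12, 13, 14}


Set A = {2, 10}, |A| = 2
Set B = {2, 10, 12, 13, 14}, |B| = 5
Since A ⊆ B: B \ A = {12, 13, 14}
|B| - |A| = 5 - 2 = 3

3


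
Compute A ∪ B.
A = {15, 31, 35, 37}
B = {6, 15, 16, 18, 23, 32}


Set A = {15, 31, 35, 37}
Set B = {6, 15, 16, 18, 23, 32}
A ∪ B includes all elements in either set.
Elements from A: {15, 31, 35, 37}
Elements from B not already included: {6, 16, 18, 23, 32}
A ∪ B = {6, 15, 16, 18, 23, 31, 32, 35, 37}

{6, 15, 16, 18, 23, 31, 32, 35, 37}


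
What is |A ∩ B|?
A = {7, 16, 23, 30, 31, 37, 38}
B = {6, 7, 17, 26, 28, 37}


Set A = {7, 16, 23, 30, 31, 37, 38}
Set B = {6, 7, 17, 26, 28, 37}
A ∩ B = {7, 37}
|A ∩ B| = 2

2


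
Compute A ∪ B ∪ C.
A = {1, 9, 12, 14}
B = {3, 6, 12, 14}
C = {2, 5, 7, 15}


Set A = {1, 9, 12, 14}
Set B = {3, 6, 12, 14}
Set C = {2, 5, 7, 15}
First, A ∪ B = {1, 3, 6, 9, 12, 14}
Then, (A ∪ B) ∪ C = {1, 2, 3, 5, 6, 7, 9, 12, 14, 15}

{1, 2, 3, 5, 6, 7, 9, 12, 14, 15}


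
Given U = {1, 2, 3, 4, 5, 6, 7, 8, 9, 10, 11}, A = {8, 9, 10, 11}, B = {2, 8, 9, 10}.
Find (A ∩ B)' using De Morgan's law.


U = {1, 2, 3, 4, 5, 6, 7, 8, 9, 10, 11}
A = {8, 9, 10, 11}, B = {2, 8, 9, 10}
A ∩ B = {8, 9, 10}
(A ∩ B)' = U \ (A ∩ B) = {1, 2, 3, 4, 5, 6, 7, 11}
Verification via A' ∪ B': A' = {1, 2, 3, 4, 5, 6, 7}, B' = {1, 3, 4, 5, 6, 7, 11}
A' ∪ B' = {1, 2, 3, 4, 5, 6, 7, 11} ✓

{1, 2, 3, 4, 5, 6, 7, 11}


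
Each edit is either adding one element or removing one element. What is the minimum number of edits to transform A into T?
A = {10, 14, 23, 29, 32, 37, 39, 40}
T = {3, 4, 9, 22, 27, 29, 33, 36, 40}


Set A = {10, 14, 23, 29, 32, 37, 39, 40}
Set T = {3, 4, 9, 22, 27, 29, 33, 36, 40}
Elements to remove from A (in A, not in T): {10, 14, 23, 32, 37, 39} → 6 removals
Elements to add to A (in T, not in A): {3, 4, 9, 22, 27, 33, 36} → 7 additions
Total edits = 6 + 7 = 13

13


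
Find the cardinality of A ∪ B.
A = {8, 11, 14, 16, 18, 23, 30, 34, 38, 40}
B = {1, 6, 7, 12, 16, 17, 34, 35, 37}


Set A = {8, 11, 14, 16, 18, 23, 30, 34, 38, 40}, |A| = 10
Set B = {1, 6, 7, 12, 16, 17, 34, 35, 37}, |B| = 9
A ∩ B = {16, 34}, |A ∩ B| = 2
|A ∪ B| = |A| + |B| - |A ∩ B| = 10 + 9 - 2 = 17

17


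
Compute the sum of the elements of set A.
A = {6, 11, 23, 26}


Set A = {6, 11, 23, 26}
Sum = 6 + 11 + 23 + 26 = 66

66


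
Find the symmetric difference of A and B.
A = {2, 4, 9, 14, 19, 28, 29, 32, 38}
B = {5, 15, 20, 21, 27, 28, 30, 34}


Set A = {2, 4, 9, 14, 19, 28, 29, 32, 38}
Set B = {5, 15, 20, 21, 27, 28, 30, 34}
A △ B = (A \ B) ∪ (B \ A)
Elements in A but not B: {2, 4, 9, 14, 19, 29, 32, 38}
Elements in B but not A: {5, 15, 20, 21, 27, 30, 34}
A △ B = {2, 4, 5, 9, 14, 15, 19, 20, 21, 27, 29, 30, 32, 34, 38}

{2, 4, 5, 9, 14, 15, 19, 20, 21, 27, 29, 30, 32, 34, 38}


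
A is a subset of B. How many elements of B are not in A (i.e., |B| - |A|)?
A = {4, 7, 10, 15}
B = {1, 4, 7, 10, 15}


Set A = {4, 7, 10, 15}, |A| = 4
Set B = {1, 4, 7, 10, 15}, |B| = 5
Since A ⊆ B: B \ A = {1}
|B| - |A| = 5 - 4 = 1

1


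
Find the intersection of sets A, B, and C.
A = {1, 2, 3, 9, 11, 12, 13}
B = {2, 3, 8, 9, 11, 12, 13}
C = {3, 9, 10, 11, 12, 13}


Set A = {1, 2, 3, 9, 11, 12, 13}
Set B = {2, 3, 8, 9, 11, 12, 13}
Set C = {3, 9, 10, 11, 12, 13}
First, A ∩ B = {2, 3, 9, 11, 12, 13}
Then, (A ∩ B) ∩ C = {3, 9, 11, 12, 13}

{3, 9, 11, 12, 13}


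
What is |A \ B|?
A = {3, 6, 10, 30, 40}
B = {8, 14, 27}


Set A = {3, 6, 10, 30, 40}
Set B = {8, 14, 27}
A \ B = {3, 6, 10, 30, 40}
|A \ B| = 5

5


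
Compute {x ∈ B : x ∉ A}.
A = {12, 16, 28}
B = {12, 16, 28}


Set A = {12, 16, 28}
Set B = {12, 16, 28}
Check each element of B against A:
12 ∈ A, 16 ∈ A, 28 ∈ A
Elements of B not in A: {}

{}


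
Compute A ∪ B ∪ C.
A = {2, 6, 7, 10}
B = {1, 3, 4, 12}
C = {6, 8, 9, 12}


Set A = {2, 6, 7, 10}
Set B = {1, 3, 4, 12}
Set C = {6, 8, 9, 12}
First, A ∪ B = {1, 2, 3, 4, 6, 7, 10, 12}
Then, (A ∪ B) ∪ C = {1, 2, 3, 4, 6, 7, 8, 9, 10, 12}

{1, 2, 3, 4, 6, 7, 8, 9, 10, 12}


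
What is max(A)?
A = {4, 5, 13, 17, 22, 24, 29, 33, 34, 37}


Set A = {4, 5, 13, 17, 22, 24, 29, 33, 34, 37}
Elements in ascending order: 4, 5, 13, 17, 22, 24, 29, 33, 34, 37
The largest element is 37.

37


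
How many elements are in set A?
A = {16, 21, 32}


Set A = {16, 21, 32}
Listing elements: 16, 21, 32
Counting: 3 elements
|A| = 3

3


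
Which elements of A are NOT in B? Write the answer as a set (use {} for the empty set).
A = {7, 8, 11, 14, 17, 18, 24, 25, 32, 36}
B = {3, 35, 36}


Set A = {7, 8, 11, 14, 17, 18, 24, 25, 32, 36}
Set B = {3, 35, 36}
Check each element of A against B:
7 ∉ B (include), 8 ∉ B (include), 11 ∉ B (include), 14 ∉ B (include), 17 ∉ B (include), 18 ∉ B (include), 24 ∉ B (include), 25 ∉ B (include), 32 ∉ B (include), 36 ∈ B
Elements of A not in B: {7, 8, 11, 14, 17, 18, 24, 25, 32}

{7, 8, 11, 14, 17, 18, 24, 25, 32}


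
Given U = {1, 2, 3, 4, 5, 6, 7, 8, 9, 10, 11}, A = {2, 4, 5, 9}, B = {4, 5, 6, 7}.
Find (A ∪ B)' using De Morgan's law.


U = {1, 2, 3, 4, 5, 6, 7, 8, 9, 10, 11}
A = {2, 4, 5, 9}, B = {4, 5, 6, 7}
A ∪ B = {2, 4, 5, 6, 7, 9}
(A ∪ B)' = U \ (A ∪ B) = {1, 3, 8, 10, 11}
Verification via A' ∩ B': A' = {1, 3, 6, 7, 8, 10, 11}, B' = {1, 2, 3, 8, 9, 10, 11}
A' ∩ B' = {1, 3, 8, 10, 11} ✓

{1, 3, 8, 10, 11}


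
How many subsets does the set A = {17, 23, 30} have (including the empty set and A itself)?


Set A = {17, 23, 30}
|A| = 3
The power set P(A) contains all subsets of A.
|P(A)| = 2^|A| = 2^3 = 8

8


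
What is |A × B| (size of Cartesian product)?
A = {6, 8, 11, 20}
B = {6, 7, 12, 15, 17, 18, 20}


Set A = {6, 8, 11, 20} has 4 elements.
Set B = {6, 7, 12, 15, 17, 18, 20} has 7 elements.
|A × B| = |A| × |B| = 4 × 7 = 28

28


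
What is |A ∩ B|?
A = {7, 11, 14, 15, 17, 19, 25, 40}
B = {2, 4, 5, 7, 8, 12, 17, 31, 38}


Set A = {7, 11, 14, 15, 17, 19, 25, 40}
Set B = {2, 4, 5, 7, 8, 12, 17, 31, 38}
A ∩ B = {7, 17}
|A ∩ B| = 2

2


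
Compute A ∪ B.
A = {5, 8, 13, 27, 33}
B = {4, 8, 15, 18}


Set A = {5, 8, 13, 27, 33}
Set B = {4, 8, 15, 18}
A ∪ B includes all elements in either set.
Elements from A: {5, 8, 13, 27, 33}
Elements from B not already included: {4, 15, 18}
A ∪ B = {4, 5, 8, 13, 15, 18, 27, 33}

{4, 5, 8, 13, 15, 18, 27, 33}


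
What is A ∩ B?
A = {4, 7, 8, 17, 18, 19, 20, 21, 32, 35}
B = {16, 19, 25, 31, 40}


Set A = {4, 7, 8, 17, 18, 19, 20, 21, 32, 35}
Set B = {16, 19, 25, 31, 40}
A ∩ B includes only elements in both sets.
Check each element of A against B:
4 ✗, 7 ✗, 8 ✗, 17 ✗, 18 ✗, 19 ✓, 20 ✗, 21 ✗, 32 ✗, 35 ✗
A ∩ B = {19}

{19}


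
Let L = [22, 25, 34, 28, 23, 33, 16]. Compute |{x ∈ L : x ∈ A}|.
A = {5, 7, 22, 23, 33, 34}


Set A = {5, 7, 22, 23, 33, 34}
Candidates: [22, 25, 34, 28, 23, 33, 16]
Check each candidate:
22 ∈ A, 25 ∉ A, 34 ∈ A, 28 ∉ A, 23 ∈ A, 33 ∈ A, 16 ∉ A
Count of candidates in A: 4

4


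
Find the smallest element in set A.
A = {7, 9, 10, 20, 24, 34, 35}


Set A = {7, 9, 10, 20, 24, 34, 35}
Elements in ascending order: 7, 9, 10, 20, 24, 34, 35
The smallest element is 7.

7


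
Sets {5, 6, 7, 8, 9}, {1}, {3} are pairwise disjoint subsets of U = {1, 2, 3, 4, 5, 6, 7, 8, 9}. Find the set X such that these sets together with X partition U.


U = {1, 2, 3, 4, 5, 6, 7, 8, 9}
Shown blocks: {5, 6, 7, 8, 9}, {1}, {3}
A partition's blocks are pairwise disjoint and cover U, so the missing block = U \ (union of shown blocks).
Union of shown blocks: {1, 3, 5, 6, 7, 8, 9}
Missing block = U \ (union) = {2, 4}

{2, 4}


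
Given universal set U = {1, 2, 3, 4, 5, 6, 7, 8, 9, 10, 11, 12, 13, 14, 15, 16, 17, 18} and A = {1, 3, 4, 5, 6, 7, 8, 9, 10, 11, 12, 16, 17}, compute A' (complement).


Universal set U = {1, 2, 3, 4, 5, 6, 7, 8, 9, 10, 11, 12, 13, 14, 15, 16, 17, 18}
Set A = {1, 3, 4, 5, 6, 7, 8, 9, 10, 11, 12, 16, 17}
A' = U \ A = elements in U but not in A
Checking each element of U:
1 (in A, exclude), 2 (not in A, include), 3 (in A, exclude), 4 (in A, exclude), 5 (in A, exclude), 6 (in A, exclude), 7 (in A, exclude), 8 (in A, exclude), 9 (in A, exclude), 10 (in A, exclude), 11 (in A, exclude), 12 (in A, exclude), 13 (not in A, include), 14 (not in A, include), 15 (not in A, include), 16 (in A, exclude), 17 (in A, exclude), 18 (not in A, include)
A' = {2, 13, 14, 15, 18}

{2, 13, 14, 15, 18}


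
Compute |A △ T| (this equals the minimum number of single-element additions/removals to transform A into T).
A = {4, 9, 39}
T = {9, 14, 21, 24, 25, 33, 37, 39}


Set A = {4, 9, 39}
Set T = {9, 14, 21, 24, 25, 33, 37, 39}
Elements to remove from A (in A, not in T): {4} → 1 removals
Elements to add to A (in T, not in A): {14, 21, 24, 25, 33, 37} → 6 additions
Total edits = 1 + 6 = 7

7


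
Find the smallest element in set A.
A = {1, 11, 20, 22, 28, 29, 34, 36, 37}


Set A = {1, 11, 20, 22, 28, 29, 34, 36, 37}
Elements in ascending order: 1, 11, 20, 22, 28, 29, 34, 36, 37
The smallest element is 1.

1


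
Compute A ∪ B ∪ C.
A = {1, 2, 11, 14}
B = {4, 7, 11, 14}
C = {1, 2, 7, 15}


Set A = {1, 2, 11, 14}
Set B = {4, 7, 11, 14}
Set C = {1, 2, 7, 15}
First, A ∪ B = {1, 2, 4, 7, 11, 14}
Then, (A ∪ B) ∪ C = {1, 2, 4, 7, 11, 14, 15}

{1, 2, 4, 7, 11, 14, 15}


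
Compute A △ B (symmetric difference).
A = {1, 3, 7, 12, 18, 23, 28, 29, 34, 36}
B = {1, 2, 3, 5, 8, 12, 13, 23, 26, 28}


Set A = {1, 3, 7, 12, 18, 23, 28, 29, 34, 36}
Set B = {1, 2, 3, 5, 8, 12, 13, 23, 26, 28}
A △ B = (A \ B) ∪ (B \ A)
Elements in A but not B: {7, 18, 29, 34, 36}
Elements in B but not A: {2, 5, 8, 13, 26}
A △ B = {2, 5, 7, 8, 13, 18, 26, 29, 34, 36}

{2, 5, 7, 8, 13, 18, 26, 29, 34, 36}


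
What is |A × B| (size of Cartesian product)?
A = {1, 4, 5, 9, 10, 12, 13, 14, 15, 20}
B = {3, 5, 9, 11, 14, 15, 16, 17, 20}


Set A = {1, 4, 5, 9, 10, 12, 13, 14, 15, 20} has 10 elements.
Set B = {3, 5, 9, 11, 14, 15, 16, 17, 20} has 9 elements.
|A × B| = |A| × |B| = 10 × 9 = 90

90


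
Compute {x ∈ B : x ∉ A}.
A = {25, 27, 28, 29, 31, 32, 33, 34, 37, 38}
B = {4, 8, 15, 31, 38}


Set A = {25, 27, 28, 29, 31, 32, 33, 34, 37, 38}
Set B = {4, 8, 15, 31, 38}
Check each element of B against A:
4 ∉ A (include), 8 ∉ A (include), 15 ∉ A (include), 31 ∈ A, 38 ∈ A
Elements of B not in A: {4, 8, 15}

{4, 8, 15}


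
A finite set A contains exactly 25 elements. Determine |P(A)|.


The set has 25 elements.
The power set contains all possible subsets.
|P(A)| = 2^|A| = 2^25 = 33554432

33554432


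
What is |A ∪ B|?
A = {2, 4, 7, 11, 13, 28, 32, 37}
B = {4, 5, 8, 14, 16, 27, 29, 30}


Set A = {2, 4, 7, 11, 13, 28, 32, 37}, |A| = 8
Set B = {4, 5, 8, 14, 16, 27, 29, 30}, |B| = 8
A ∩ B = {4}, |A ∩ B| = 1
|A ∪ B| = |A| + |B| - |A ∩ B| = 8 + 8 - 1 = 15

15


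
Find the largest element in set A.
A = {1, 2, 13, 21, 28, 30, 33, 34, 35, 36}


Set A = {1, 2, 13, 21, 28, 30, 33, 34, 35, 36}
Elements in ascending order: 1, 2, 13, 21, 28, 30, 33, 34, 35, 36
The largest element is 36.

36


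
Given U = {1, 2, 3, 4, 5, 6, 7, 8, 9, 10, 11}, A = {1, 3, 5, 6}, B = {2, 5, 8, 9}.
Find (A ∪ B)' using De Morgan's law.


U = {1, 2, 3, 4, 5, 6, 7, 8, 9, 10, 11}
A = {1, 3, 5, 6}, B = {2, 5, 8, 9}
A ∪ B = {1, 2, 3, 5, 6, 8, 9}
(A ∪ B)' = U \ (A ∪ B) = {4, 7, 10, 11}
Verification via A' ∩ B': A' = {2, 4, 7, 8, 9, 10, 11}, B' = {1, 3, 4, 6, 7, 10, 11}
A' ∩ B' = {4, 7, 10, 11} ✓

{4, 7, 10, 11}


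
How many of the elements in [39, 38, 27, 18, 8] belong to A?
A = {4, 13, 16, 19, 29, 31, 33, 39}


Set A = {4, 13, 16, 19, 29, 31, 33, 39}
Candidates: [39, 38, 27, 18, 8]
Check each candidate:
39 ∈ A, 38 ∉ A, 27 ∉ A, 18 ∉ A, 8 ∉ A
Count of candidates in A: 1

1


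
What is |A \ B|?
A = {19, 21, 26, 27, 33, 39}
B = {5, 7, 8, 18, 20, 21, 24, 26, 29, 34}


Set A = {19, 21, 26, 27, 33, 39}
Set B = {5, 7, 8, 18, 20, 21, 24, 26, 29, 34}
A \ B = {19, 27, 33, 39}
|A \ B| = 4

4


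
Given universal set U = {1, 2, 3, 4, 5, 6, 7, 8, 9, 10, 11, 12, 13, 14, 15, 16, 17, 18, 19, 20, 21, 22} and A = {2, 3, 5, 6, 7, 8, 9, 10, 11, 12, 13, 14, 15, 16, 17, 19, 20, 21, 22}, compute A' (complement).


Universal set U = {1, 2, 3, 4, 5, 6, 7, 8, 9, 10, 11, 12, 13, 14, 15, 16, 17, 18, 19, 20, 21, 22}
Set A = {2, 3, 5, 6, 7, 8, 9, 10, 11, 12, 13, 14, 15, 16, 17, 19, 20, 21, 22}
A' = U \ A = elements in U but not in A
Checking each element of U:
1 (not in A, include), 2 (in A, exclude), 3 (in A, exclude), 4 (not in A, include), 5 (in A, exclude), 6 (in A, exclude), 7 (in A, exclude), 8 (in A, exclude), 9 (in A, exclude), 10 (in A, exclude), 11 (in A, exclude), 12 (in A, exclude), 13 (in A, exclude), 14 (in A, exclude), 15 (in A, exclude), 16 (in A, exclude), 17 (in A, exclude), 18 (not in A, include), 19 (in A, exclude), 20 (in A, exclude), 21 (in A, exclude), 22 (in A, exclude)
A' = {1, 4, 18}

{1, 4, 18}


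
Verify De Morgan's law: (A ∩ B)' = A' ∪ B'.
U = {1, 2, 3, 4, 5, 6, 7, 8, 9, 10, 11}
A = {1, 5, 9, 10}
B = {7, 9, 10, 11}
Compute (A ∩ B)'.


U = {1, 2, 3, 4, 5, 6, 7, 8, 9, 10, 11}
A = {1, 5, 9, 10}, B = {7, 9, 10, 11}
A ∩ B = {9, 10}
(A ∩ B)' = U \ (A ∩ B) = {1, 2, 3, 4, 5, 6, 7, 8, 11}
Verification via A' ∪ B': A' = {2, 3, 4, 6, 7, 8, 11}, B' = {1, 2, 3, 4, 5, 6, 8}
A' ∪ B' = {1, 2, 3, 4, 5, 6, 7, 8, 11} ✓

{1, 2, 3, 4, 5, 6, 7, 8, 11}


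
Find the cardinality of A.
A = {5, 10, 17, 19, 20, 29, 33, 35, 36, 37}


Set A = {5, 10, 17, 19, 20, 29, 33, 35, 36, 37}
Listing elements: 5, 10, 17, 19, 20, 29, 33, 35, 36, 37
Counting: 10 elements
|A| = 10

10


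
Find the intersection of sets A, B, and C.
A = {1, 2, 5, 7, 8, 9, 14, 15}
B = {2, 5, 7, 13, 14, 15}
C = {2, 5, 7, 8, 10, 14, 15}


Set A = {1, 2, 5, 7, 8, 9, 14, 15}
Set B = {2, 5, 7, 13, 14, 15}
Set C = {2, 5, 7, 8, 10, 14, 15}
First, A ∩ B = {2, 5, 7, 14, 15}
Then, (A ∩ B) ∩ C = {2, 5, 7, 14, 15}

{2, 5, 7, 14, 15}


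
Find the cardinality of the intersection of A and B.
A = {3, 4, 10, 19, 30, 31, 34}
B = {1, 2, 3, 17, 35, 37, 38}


Set A = {3, 4, 10, 19, 30, 31, 34}
Set B = {1, 2, 3, 17, 35, 37, 38}
A ∩ B = {3}
|A ∩ B| = 1

1


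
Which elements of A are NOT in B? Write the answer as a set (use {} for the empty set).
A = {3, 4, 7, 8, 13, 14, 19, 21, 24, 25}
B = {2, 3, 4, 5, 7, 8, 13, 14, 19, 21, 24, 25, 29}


Set A = {3, 4, 7, 8, 13, 14, 19, 21, 24, 25}
Set B = {2, 3, 4, 5, 7, 8, 13, 14, 19, 21, 24, 25, 29}
Check each element of A against B:
3 ∈ B, 4 ∈ B, 7 ∈ B, 8 ∈ B, 13 ∈ B, 14 ∈ B, 19 ∈ B, 21 ∈ B, 24 ∈ B, 25 ∈ B
Elements of A not in B: {}

{}


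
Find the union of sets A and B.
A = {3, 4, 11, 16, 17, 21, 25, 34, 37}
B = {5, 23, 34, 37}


Set A = {3, 4, 11, 16, 17, 21, 25, 34, 37}
Set B = {5, 23, 34, 37}
A ∪ B includes all elements in either set.
Elements from A: {3, 4, 11, 16, 17, 21, 25, 34, 37}
Elements from B not already included: {5, 23}
A ∪ B = {3, 4, 5, 11, 16, 17, 21, 23, 25, 34, 37}

{3, 4, 5, 11, 16, 17, 21, 23, 25, 34, 37}


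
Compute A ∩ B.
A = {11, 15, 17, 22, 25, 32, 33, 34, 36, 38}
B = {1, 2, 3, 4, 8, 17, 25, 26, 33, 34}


Set A = {11, 15, 17, 22, 25, 32, 33, 34, 36, 38}
Set B = {1, 2, 3, 4, 8, 17, 25, 26, 33, 34}
A ∩ B includes only elements in both sets.
Check each element of A against B:
11 ✗, 15 ✗, 17 ✓, 22 ✗, 25 ✓, 32 ✗, 33 ✓, 34 ✓, 36 ✗, 38 ✗
A ∩ B = {17, 25, 33, 34}

{17, 25, 33, 34}


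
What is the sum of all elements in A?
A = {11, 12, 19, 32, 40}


Set A = {11, 12, 19, 32, 40}
Sum = 11 + 12 + 19 + 32 + 40 = 114

114


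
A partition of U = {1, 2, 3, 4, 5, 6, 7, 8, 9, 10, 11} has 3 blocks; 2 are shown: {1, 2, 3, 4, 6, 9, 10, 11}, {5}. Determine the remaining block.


U = {1, 2, 3, 4, 5, 6, 7, 8, 9, 10, 11}
Shown blocks: {1, 2, 3, 4, 6, 9, 10, 11}, {5}
A partition's blocks are pairwise disjoint and cover U, so the missing block = U \ (union of shown blocks).
Union of shown blocks: {1, 2, 3, 4, 5, 6, 9, 10, 11}
Missing block = U \ (union) = {7, 8}

{7, 8}


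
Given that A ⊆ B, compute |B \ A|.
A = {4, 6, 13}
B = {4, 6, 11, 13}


Set A = {4, 6, 13}, |A| = 3
Set B = {4, 6, 11, 13}, |B| = 4
Since A ⊆ B: B \ A = {11}
|B| - |A| = 4 - 3 = 1

1


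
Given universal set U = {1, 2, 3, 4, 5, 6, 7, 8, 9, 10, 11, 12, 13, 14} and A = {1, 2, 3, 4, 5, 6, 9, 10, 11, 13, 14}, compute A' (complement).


Universal set U = {1, 2, 3, 4, 5, 6, 7, 8, 9, 10, 11, 12, 13, 14}
Set A = {1, 2, 3, 4, 5, 6, 9, 10, 11, 13, 14}
A' = U \ A = elements in U but not in A
Checking each element of U:
1 (in A, exclude), 2 (in A, exclude), 3 (in A, exclude), 4 (in A, exclude), 5 (in A, exclude), 6 (in A, exclude), 7 (not in A, include), 8 (not in A, include), 9 (in A, exclude), 10 (in A, exclude), 11 (in A, exclude), 12 (not in A, include), 13 (in A, exclude), 14 (in A, exclude)
A' = {7, 8, 12}

{7, 8, 12}


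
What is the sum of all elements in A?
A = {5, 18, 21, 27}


Set A = {5, 18, 21, 27}
Sum = 5 + 18 + 21 + 27 = 71

71


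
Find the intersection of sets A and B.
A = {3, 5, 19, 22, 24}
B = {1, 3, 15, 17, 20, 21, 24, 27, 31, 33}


Set A = {3, 5, 19, 22, 24}
Set B = {1, 3, 15, 17, 20, 21, 24, 27, 31, 33}
A ∩ B includes only elements in both sets.
Check each element of A against B:
3 ✓, 5 ✗, 19 ✗, 22 ✗, 24 ✓
A ∩ B = {3, 24}

{3, 24}


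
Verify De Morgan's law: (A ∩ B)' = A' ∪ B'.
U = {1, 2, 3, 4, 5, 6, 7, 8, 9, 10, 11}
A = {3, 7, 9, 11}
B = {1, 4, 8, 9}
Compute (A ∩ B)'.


U = {1, 2, 3, 4, 5, 6, 7, 8, 9, 10, 11}
A = {3, 7, 9, 11}, B = {1, 4, 8, 9}
A ∩ B = {9}
(A ∩ B)' = U \ (A ∩ B) = {1, 2, 3, 4, 5, 6, 7, 8, 10, 11}
Verification via A' ∪ B': A' = {1, 2, 4, 5, 6, 8, 10}, B' = {2, 3, 5, 6, 7, 10, 11}
A' ∪ B' = {1, 2, 3, 4, 5, 6, 7, 8, 10, 11} ✓

{1, 2, 3, 4, 5, 6, 7, 8, 10, 11}


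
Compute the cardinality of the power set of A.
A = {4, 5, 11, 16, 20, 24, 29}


Set A = {4, 5, 11, 16, 20, 24, 29}
|A| = 7
The power set P(A) contains all subsets of A.
|P(A)| = 2^|A| = 2^7 = 128

128


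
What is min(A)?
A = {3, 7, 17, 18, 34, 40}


Set A = {3, 7, 17, 18, 34, 40}
Elements in ascending order: 3, 7, 17, 18, 34, 40
The smallest element is 3.

3


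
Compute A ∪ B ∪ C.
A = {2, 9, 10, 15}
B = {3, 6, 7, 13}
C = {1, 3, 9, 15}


Set A = {2, 9, 10, 15}
Set B = {3, 6, 7, 13}
Set C = {1, 3, 9, 15}
First, A ∪ B = {2, 3, 6, 7, 9, 10, 13, 15}
Then, (A ∪ B) ∪ C = {1, 2, 3, 6, 7, 9, 10, 13, 15}

{1, 2, 3, 6, 7, 9, 10, 13, 15}


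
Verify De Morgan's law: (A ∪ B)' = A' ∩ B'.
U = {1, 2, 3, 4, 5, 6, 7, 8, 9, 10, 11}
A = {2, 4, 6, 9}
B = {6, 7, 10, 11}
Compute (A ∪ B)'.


U = {1, 2, 3, 4, 5, 6, 7, 8, 9, 10, 11}
A = {2, 4, 6, 9}, B = {6, 7, 10, 11}
A ∪ B = {2, 4, 6, 7, 9, 10, 11}
(A ∪ B)' = U \ (A ∪ B) = {1, 3, 5, 8}
Verification via A' ∩ B': A' = {1, 3, 5, 7, 8, 10, 11}, B' = {1, 2, 3, 4, 5, 8, 9}
A' ∩ B' = {1, 3, 5, 8} ✓

{1, 3, 5, 8}


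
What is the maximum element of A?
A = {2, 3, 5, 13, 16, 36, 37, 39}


Set A = {2, 3, 5, 13, 16, 36, 37, 39}
Elements in ascending order: 2, 3, 5, 13, 16, 36, 37, 39
The largest element is 39.

39


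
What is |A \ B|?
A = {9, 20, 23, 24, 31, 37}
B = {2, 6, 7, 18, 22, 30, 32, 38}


Set A = {9, 20, 23, 24, 31, 37}
Set B = {2, 6, 7, 18, 22, 30, 32, 38}
A \ B = {9, 20, 23, 24, 31, 37}
|A \ B| = 6

6


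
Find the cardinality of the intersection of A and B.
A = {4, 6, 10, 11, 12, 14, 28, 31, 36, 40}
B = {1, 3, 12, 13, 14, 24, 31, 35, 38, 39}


Set A = {4, 6, 10, 11, 12, 14, 28, 31, 36, 40}
Set B = {1, 3, 12, 13, 14, 24, 31, 35, 38, 39}
A ∩ B = {12, 14, 31}
|A ∩ B| = 3

3


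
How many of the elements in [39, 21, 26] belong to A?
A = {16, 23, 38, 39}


Set A = {16, 23, 38, 39}
Candidates: [39, 21, 26]
Check each candidate:
39 ∈ A, 21 ∉ A, 26 ∉ A
Count of candidates in A: 1

1


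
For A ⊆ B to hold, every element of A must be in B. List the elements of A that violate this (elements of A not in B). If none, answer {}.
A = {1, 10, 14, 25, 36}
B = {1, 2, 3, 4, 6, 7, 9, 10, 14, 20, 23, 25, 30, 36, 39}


Set A = {1, 10, 14, 25, 36}
Set B = {1, 2, 3, 4, 6, 7, 9, 10, 14, 20, 23, 25, 30, 36, 39}
Check each element of A against B:
1 ∈ B, 10 ∈ B, 14 ∈ B, 25 ∈ B, 36 ∈ B
Elements of A not in B: {}

{}


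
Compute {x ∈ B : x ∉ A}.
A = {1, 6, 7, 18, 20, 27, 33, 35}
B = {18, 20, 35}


Set A = {1, 6, 7, 18, 20, 27, 33, 35}
Set B = {18, 20, 35}
Check each element of B against A:
18 ∈ A, 20 ∈ A, 35 ∈ A
Elements of B not in A: {}

{}


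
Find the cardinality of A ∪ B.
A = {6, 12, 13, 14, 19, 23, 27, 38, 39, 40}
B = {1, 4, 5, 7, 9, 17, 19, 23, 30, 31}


Set A = {6, 12, 13, 14, 19, 23, 27, 38, 39, 40}, |A| = 10
Set B = {1, 4, 5, 7, 9, 17, 19, 23, 30, 31}, |B| = 10
A ∩ B = {19, 23}, |A ∩ B| = 2
|A ∪ B| = |A| + |B| - |A ∩ B| = 10 + 10 - 2 = 18

18


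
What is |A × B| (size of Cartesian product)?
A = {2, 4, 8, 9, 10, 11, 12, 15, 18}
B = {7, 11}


Set A = {2, 4, 8, 9, 10, 11, 12, 15, 18} has 9 elements.
Set B = {7, 11} has 2 elements.
|A × B| = |A| × |B| = 9 × 2 = 18

18


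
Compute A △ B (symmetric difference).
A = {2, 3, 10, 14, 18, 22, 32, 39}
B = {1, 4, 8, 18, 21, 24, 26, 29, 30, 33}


Set A = {2, 3, 10, 14, 18, 22, 32, 39}
Set B = {1, 4, 8, 18, 21, 24, 26, 29, 30, 33}
A △ B = (A \ B) ∪ (B \ A)
Elements in A but not B: {2, 3, 10, 14, 22, 32, 39}
Elements in B but not A: {1, 4, 8, 21, 24, 26, 29, 30, 33}
A △ B = {1, 2, 3, 4, 8, 10, 14, 21, 22, 24, 26, 29, 30, 32, 33, 39}

{1, 2, 3, 4, 8, 10, 14, 21, 22, 24, 26, 29, 30, 32, 33, 39}


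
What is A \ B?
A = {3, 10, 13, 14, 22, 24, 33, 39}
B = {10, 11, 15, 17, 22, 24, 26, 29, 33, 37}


Set A = {3, 10, 13, 14, 22, 24, 33, 39}
Set B = {10, 11, 15, 17, 22, 24, 26, 29, 33, 37}
A \ B includes elements in A that are not in B.
Check each element of A:
3 (not in B, keep), 10 (in B, remove), 13 (not in B, keep), 14 (not in B, keep), 22 (in B, remove), 24 (in B, remove), 33 (in B, remove), 39 (not in B, keep)
A \ B = {3, 13, 14, 39}

{3, 13, 14, 39}


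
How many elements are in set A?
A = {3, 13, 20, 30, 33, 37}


Set A = {3, 13, 20, 30, 33, 37}
Listing elements: 3, 13, 20, 30, 33, 37
Counting: 6 elements
|A| = 6

6


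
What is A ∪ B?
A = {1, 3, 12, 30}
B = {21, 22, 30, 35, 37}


Set A = {1, 3, 12, 30}
Set B = {21, 22, 30, 35, 37}
A ∪ B includes all elements in either set.
Elements from A: {1, 3, 12, 30}
Elements from B not already included: {21, 22, 35, 37}
A ∪ B = {1, 3, 12, 21, 22, 30, 35, 37}

{1, 3, 12, 21, 22, 30, 35, 37}


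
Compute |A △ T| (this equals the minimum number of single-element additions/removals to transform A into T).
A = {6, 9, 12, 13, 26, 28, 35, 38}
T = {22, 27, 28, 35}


Set A = {6, 9, 12, 13, 26, 28, 35, 38}
Set T = {22, 27, 28, 35}
Elements to remove from A (in A, not in T): {6, 9, 12, 13, 26, 38} → 6 removals
Elements to add to A (in T, not in A): {22, 27} → 2 additions
Total edits = 6 + 2 = 8

8


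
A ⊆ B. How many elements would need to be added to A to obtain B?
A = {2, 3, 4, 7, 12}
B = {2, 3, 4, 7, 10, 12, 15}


Set A = {2, 3, 4, 7, 12}, |A| = 5
Set B = {2, 3, 4, 7, 10, 12, 15}, |B| = 7
Since A ⊆ B: B \ A = {10, 15}
|B| - |A| = 7 - 5 = 2

2


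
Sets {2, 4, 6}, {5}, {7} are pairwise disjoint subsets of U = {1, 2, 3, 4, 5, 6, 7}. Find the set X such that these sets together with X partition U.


U = {1, 2, 3, 4, 5, 6, 7}
Shown blocks: {2, 4, 6}, {5}, {7}
A partition's blocks are pairwise disjoint and cover U, so the missing block = U \ (union of shown blocks).
Union of shown blocks: {2, 4, 5, 6, 7}
Missing block = U \ (union) = {1, 3}

{1, 3}


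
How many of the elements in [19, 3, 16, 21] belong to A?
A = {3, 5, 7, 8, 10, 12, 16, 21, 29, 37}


Set A = {3, 5, 7, 8, 10, 12, 16, 21, 29, 37}
Candidates: [19, 3, 16, 21]
Check each candidate:
19 ∉ A, 3 ∈ A, 16 ∈ A, 21 ∈ A
Count of candidates in A: 3

3


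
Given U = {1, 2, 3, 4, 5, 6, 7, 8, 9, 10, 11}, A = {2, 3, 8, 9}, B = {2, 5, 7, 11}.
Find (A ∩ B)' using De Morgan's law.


U = {1, 2, 3, 4, 5, 6, 7, 8, 9, 10, 11}
A = {2, 3, 8, 9}, B = {2, 5, 7, 11}
A ∩ B = {2}
(A ∩ B)' = U \ (A ∩ B) = {1, 3, 4, 5, 6, 7, 8, 9, 10, 11}
Verification via A' ∪ B': A' = {1, 4, 5, 6, 7, 10, 11}, B' = {1, 3, 4, 6, 8, 9, 10}
A' ∪ B' = {1, 3, 4, 5, 6, 7, 8, 9, 10, 11} ✓

{1, 3, 4, 5, 6, 7, 8, 9, 10, 11}


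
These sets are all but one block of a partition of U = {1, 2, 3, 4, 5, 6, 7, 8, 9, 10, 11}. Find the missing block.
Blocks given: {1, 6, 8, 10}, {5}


U = {1, 2, 3, 4, 5, 6, 7, 8, 9, 10, 11}
Shown blocks: {1, 6, 8, 10}, {5}
A partition's blocks are pairwise disjoint and cover U, so the missing block = U \ (union of shown blocks).
Union of shown blocks: {1, 5, 6, 8, 10}
Missing block = U \ (union) = {2, 3, 4, 7, 9, 11}

{2, 3, 4, 7, 9, 11}


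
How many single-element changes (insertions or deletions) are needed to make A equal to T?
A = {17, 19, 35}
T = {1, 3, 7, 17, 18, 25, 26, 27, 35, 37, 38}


Set A = {17, 19, 35}
Set T = {1, 3, 7, 17, 18, 25, 26, 27, 35, 37, 38}
Elements to remove from A (in A, not in T): {19} → 1 removals
Elements to add to A (in T, not in A): {1, 3, 7, 18, 25, 26, 27, 37, 38} → 9 additions
Total edits = 1 + 9 = 10

10


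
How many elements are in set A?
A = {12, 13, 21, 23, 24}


Set A = {12, 13, 21, 23, 24}
Listing elements: 12, 13, 21, 23, 24
Counting: 5 elements
|A| = 5

5


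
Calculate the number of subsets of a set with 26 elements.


The set has 26 elements.
The power set contains all possible subsets.
|P(A)| = 2^|A| = 2^26 = 67108864

67108864


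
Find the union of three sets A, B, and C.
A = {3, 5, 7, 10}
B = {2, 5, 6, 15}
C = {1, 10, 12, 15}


Set A = {3, 5, 7, 10}
Set B = {2, 5, 6, 15}
Set C = {1, 10, 12, 15}
First, A ∪ B = {2, 3, 5, 6, 7, 10, 15}
Then, (A ∪ B) ∪ C = {1, 2, 3, 5, 6, 7, 10, 12, 15}

{1, 2, 3, 5, 6, 7, 10, 12, 15}


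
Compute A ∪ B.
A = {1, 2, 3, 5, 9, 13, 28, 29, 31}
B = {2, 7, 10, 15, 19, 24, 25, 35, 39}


Set A = {1, 2, 3, 5, 9, 13, 28, 29, 31}
Set B = {2, 7, 10, 15, 19, 24, 25, 35, 39}
A ∪ B includes all elements in either set.
Elements from A: {1, 2, 3, 5, 9, 13, 28, 29, 31}
Elements from B not already included: {7, 10, 15, 19, 24, 25, 35, 39}
A ∪ B = {1, 2, 3, 5, 7, 9, 10, 13, 15, 19, 24, 25, 28, 29, 31, 35, 39}

{1, 2, 3, 5, 7, 9, 10, 13, 15, 19, 24, 25, 28, 29, 31, 35, 39}


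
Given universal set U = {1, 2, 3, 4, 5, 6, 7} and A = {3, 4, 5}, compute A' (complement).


Universal set U = {1, 2, 3, 4, 5, 6, 7}
Set A = {3, 4, 5}
A' = U \ A = elements in U but not in A
Checking each element of U:
1 (not in A, include), 2 (not in A, include), 3 (in A, exclude), 4 (in A, exclude), 5 (in A, exclude), 6 (not in A, include), 7 (not in A, include)
A' = {1, 2, 6, 7}

{1, 2, 6, 7}


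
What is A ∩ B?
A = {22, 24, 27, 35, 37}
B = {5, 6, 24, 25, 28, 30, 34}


Set A = {22, 24, 27, 35, 37}
Set B = {5, 6, 24, 25, 28, 30, 34}
A ∩ B includes only elements in both sets.
Check each element of A against B:
22 ✗, 24 ✓, 27 ✗, 35 ✗, 37 ✗
A ∩ B = {24}

{24}


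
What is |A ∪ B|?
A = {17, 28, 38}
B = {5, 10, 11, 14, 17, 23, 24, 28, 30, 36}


Set A = {17, 28, 38}, |A| = 3
Set B = {5, 10, 11, 14, 17, 23, 24, 28, 30, 36}, |B| = 10
A ∩ B = {17, 28}, |A ∩ B| = 2
|A ∪ B| = |A| + |B| - |A ∩ B| = 3 + 10 - 2 = 11

11


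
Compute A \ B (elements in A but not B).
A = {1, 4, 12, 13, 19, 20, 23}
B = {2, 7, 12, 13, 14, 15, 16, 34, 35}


Set A = {1, 4, 12, 13, 19, 20, 23}
Set B = {2, 7, 12, 13, 14, 15, 16, 34, 35}
A \ B includes elements in A that are not in B.
Check each element of A:
1 (not in B, keep), 4 (not in B, keep), 12 (in B, remove), 13 (in B, remove), 19 (not in B, keep), 20 (not in B, keep), 23 (not in B, keep)
A \ B = {1, 4, 19, 20, 23}

{1, 4, 19, 20, 23}


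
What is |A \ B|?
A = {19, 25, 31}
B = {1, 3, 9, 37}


Set A = {19, 25, 31}
Set B = {1, 3, 9, 37}
A \ B = {19, 25, 31}
|A \ B| = 3

3


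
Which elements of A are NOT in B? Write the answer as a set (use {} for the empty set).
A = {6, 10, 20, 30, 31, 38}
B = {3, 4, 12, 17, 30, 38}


Set A = {6, 10, 20, 30, 31, 38}
Set B = {3, 4, 12, 17, 30, 38}
Check each element of A against B:
6 ∉ B (include), 10 ∉ B (include), 20 ∉ B (include), 30 ∈ B, 31 ∉ B (include), 38 ∈ B
Elements of A not in B: {6, 10, 20, 31}

{6, 10, 20, 31}


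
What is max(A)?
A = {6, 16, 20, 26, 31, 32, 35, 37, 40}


Set A = {6, 16, 20, 26, 31, 32, 35, 37, 40}
Elements in ascending order: 6, 16, 20, 26, 31, 32, 35, 37, 40
The largest element is 40.

40


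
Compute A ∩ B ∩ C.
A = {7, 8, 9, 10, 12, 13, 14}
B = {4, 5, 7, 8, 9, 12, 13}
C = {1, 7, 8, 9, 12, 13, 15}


Set A = {7, 8, 9, 10, 12, 13, 14}
Set B = {4, 5, 7, 8, 9, 12, 13}
Set C = {1, 7, 8, 9, 12, 13, 15}
First, A ∩ B = {7, 8, 9, 12, 13}
Then, (A ∩ B) ∩ C = {7, 8, 9, 12, 13}

{7, 8, 9, 12, 13}


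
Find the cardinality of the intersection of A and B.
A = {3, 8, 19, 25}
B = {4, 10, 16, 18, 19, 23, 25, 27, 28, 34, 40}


Set A = {3, 8, 19, 25}
Set B = {4, 10, 16, 18, 19, 23, 25, 27, 28, 34, 40}
A ∩ B = {19, 25}
|A ∩ B| = 2

2


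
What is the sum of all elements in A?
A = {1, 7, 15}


Set A = {1, 7, 15}
Sum = 1 + 7 + 15 = 23

23


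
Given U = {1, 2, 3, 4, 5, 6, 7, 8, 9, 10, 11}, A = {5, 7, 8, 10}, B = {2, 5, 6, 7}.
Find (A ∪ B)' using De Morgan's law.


U = {1, 2, 3, 4, 5, 6, 7, 8, 9, 10, 11}
A = {5, 7, 8, 10}, B = {2, 5, 6, 7}
A ∪ B = {2, 5, 6, 7, 8, 10}
(A ∪ B)' = U \ (A ∪ B) = {1, 3, 4, 9, 11}
Verification via A' ∩ B': A' = {1, 2, 3, 4, 6, 9, 11}, B' = {1, 3, 4, 8, 9, 10, 11}
A' ∩ B' = {1, 3, 4, 9, 11} ✓

{1, 3, 4, 9, 11}


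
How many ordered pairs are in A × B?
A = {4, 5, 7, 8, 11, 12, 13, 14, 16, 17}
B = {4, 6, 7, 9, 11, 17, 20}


Set A = {4, 5, 7, 8, 11, 12, 13, 14, 16, 17} has 10 elements.
Set B = {4, 6, 7, 9, 11, 17, 20} has 7 elements.
|A × B| = |A| × |B| = 10 × 7 = 70

70
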